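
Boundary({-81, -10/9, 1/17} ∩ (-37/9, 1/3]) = {-10/9, 1/17}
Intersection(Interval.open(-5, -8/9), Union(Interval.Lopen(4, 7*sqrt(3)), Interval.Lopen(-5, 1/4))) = Interval.open(-5, -8/9)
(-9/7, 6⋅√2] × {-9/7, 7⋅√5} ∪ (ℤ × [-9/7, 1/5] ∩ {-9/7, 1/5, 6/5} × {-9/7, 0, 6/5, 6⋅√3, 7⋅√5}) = (-9/7, 6⋅√2] × {-9/7, 7⋅√5}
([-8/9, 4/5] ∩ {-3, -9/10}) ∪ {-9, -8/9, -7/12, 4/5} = {-9, -8/9, -7/12, 4/5}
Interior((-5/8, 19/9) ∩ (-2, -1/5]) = (-5/8, -1/5)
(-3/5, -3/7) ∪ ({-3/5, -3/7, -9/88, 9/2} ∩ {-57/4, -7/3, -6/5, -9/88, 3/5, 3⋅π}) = (-3/5, -3/7) ∪ {-9/88}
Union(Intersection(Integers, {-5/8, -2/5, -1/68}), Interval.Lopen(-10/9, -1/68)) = Interval.Lopen(-10/9, -1/68)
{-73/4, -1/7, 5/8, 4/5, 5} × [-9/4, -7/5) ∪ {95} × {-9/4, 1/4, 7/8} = ({95} × {-9/4, 1/4, 7/8}) ∪ ({-73/4, -1/7, 5/8, 4/5, 5} × [-9/4, -7/5))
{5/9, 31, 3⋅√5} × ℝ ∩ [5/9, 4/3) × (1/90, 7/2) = {5/9} × (1/90, 7/2)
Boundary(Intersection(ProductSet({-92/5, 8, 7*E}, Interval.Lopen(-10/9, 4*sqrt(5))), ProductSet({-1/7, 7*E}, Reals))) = ProductSet({7*E}, Interval(-10/9, 4*sqrt(5)))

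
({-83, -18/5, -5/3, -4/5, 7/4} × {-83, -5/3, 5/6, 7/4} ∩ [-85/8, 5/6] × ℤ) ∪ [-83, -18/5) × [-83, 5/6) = ({-18/5, -5/3, -4/5} × {-83}) ∪ ([-83, -18/5) × [-83, 5/6))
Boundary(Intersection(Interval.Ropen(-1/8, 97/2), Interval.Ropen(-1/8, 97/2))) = {-1/8, 97/2}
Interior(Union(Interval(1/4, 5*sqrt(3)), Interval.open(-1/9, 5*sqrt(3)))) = Interval.open(-1/9, 5*sqrt(3))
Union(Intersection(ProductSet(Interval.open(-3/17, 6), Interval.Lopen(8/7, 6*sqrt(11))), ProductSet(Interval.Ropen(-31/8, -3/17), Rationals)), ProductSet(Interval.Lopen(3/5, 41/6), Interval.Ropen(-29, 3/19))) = ProductSet(Interval.Lopen(3/5, 41/6), Interval.Ropen(-29, 3/19))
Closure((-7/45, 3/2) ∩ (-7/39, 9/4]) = [-7/45, 3/2]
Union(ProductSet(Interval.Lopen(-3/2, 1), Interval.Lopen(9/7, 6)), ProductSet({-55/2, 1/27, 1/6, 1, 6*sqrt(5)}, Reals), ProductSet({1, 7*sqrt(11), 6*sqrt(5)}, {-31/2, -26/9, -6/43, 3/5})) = Union(ProductSet({1, 7*sqrt(11), 6*sqrt(5)}, {-31/2, -26/9, -6/43, 3/5}), ProductSet({-55/2, 1/27, 1/6, 1, 6*sqrt(5)}, Reals), ProductSet(Interval.Lopen(-3/2, 1), Interval.Lopen(9/7, 6)))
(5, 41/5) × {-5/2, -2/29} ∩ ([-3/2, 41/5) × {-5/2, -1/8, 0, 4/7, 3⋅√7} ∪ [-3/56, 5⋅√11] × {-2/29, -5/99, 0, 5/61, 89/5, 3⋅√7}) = (5, 41/5) × {-5/2, -2/29}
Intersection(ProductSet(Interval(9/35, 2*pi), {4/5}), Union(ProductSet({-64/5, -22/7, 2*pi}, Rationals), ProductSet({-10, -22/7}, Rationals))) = ProductSet({2*pi}, {4/5})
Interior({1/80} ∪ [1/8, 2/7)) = (1/8, 2/7)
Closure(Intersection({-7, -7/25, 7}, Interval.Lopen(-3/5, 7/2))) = {-7/25}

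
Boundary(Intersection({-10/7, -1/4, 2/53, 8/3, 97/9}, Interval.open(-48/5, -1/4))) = {-10/7}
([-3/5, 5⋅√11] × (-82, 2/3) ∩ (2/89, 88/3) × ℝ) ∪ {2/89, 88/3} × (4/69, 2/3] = ({2/89, 88/3} × (4/69, 2/3]) ∪ ((2/89, 5⋅√11] × (-82, 2/3))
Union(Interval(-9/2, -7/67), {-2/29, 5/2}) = Union({-2/29, 5/2}, Interval(-9/2, -7/67))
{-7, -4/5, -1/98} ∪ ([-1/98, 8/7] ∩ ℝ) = {-7, -4/5} ∪ [-1/98, 8/7]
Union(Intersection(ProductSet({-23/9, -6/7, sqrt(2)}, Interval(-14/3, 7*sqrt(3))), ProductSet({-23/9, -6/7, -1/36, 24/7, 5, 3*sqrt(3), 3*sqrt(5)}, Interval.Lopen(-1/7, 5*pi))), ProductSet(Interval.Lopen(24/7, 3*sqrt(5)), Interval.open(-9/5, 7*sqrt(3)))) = Union(ProductSet({-23/9, -6/7}, Interval.Lopen(-1/7, 7*sqrt(3))), ProductSet(Interval.Lopen(24/7, 3*sqrt(5)), Interval.open(-9/5, 7*sqrt(3))))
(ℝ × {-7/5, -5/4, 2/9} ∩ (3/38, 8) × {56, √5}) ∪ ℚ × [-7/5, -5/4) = ℚ × [-7/5, -5/4)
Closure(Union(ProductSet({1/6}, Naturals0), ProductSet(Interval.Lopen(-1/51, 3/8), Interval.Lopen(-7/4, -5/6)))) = Union(ProductSet({1/6}, Union(Complement(Naturals0, Interval.open(-7/4, -5/6)), Naturals0)), ProductSet({-1/51, 3/8}, Interval(-7/4, -5/6)), ProductSet(Interval(-1/51, 3/8), {-7/4, -5/6}), ProductSet(Interval.Lopen(-1/51, 3/8), Interval.Lopen(-7/4, -5/6)))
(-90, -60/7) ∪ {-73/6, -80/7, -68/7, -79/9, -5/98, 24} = (-90, -60/7) ∪ {-5/98, 24}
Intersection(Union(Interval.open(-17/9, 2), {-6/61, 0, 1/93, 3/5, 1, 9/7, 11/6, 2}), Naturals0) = Range(0, 3, 1)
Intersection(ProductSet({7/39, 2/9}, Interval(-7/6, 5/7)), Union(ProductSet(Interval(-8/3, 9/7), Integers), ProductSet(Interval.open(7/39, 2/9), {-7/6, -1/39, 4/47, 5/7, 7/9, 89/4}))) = ProductSet({7/39, 2/9}, Range(-1, 1, 1))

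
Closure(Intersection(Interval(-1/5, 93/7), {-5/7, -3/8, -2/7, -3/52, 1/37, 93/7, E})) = {-3/52, 1/37, 93/7, E}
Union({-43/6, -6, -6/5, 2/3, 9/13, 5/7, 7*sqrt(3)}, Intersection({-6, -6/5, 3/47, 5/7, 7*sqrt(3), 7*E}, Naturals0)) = {-43/6, -6, -6/5, 2/3, 9/13, 5/7, 7*sqrt(3)}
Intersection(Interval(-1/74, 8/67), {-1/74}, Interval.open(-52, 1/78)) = {-1/74}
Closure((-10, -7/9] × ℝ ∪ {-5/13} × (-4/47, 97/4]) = ([-10, -7/9] × ℝ) ∪ ({-5/13} × [-4/47, 97/4])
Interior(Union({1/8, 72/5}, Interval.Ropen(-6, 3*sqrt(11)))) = Interval.open(-6, 3*sqrt(11))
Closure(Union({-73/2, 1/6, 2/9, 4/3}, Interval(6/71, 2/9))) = Union({-73/2, 4/3}, Interval(6/71, 2/9))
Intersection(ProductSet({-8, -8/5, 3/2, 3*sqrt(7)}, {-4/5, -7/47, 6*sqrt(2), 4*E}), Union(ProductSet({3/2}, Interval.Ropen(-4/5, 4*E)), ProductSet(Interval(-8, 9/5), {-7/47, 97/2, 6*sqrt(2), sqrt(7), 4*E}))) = Union(ProductSet({3/2}, {-4/5, -7/47, 6*sqrt(2)}), ProductSet({-8, -8/5, 3/2}, {-7/47, 6*sqrt(2), 4*E}))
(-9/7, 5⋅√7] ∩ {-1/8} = {-1/8}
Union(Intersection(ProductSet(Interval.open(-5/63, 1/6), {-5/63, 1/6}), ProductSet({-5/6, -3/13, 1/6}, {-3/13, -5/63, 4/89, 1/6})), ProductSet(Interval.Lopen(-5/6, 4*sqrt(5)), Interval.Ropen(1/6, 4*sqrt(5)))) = ProductSet(Interval.Lopen(-5/6, 4*sqrt(5)), Interval.Ropen(1/6, 4*sqrt(5)))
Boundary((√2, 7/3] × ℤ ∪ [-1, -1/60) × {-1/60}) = ([-1, -1/60] × {-1/60}) ∪ ([√2, 7/3] × ℤ)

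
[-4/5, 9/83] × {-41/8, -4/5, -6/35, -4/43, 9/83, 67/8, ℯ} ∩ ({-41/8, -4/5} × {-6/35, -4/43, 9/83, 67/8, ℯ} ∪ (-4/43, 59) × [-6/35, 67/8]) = ({-4/5} ∪ (-4/43, 9/83]) × {-6/35, -4/43, 9/83, 67/8, ℯ}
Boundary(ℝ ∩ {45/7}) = {45/7}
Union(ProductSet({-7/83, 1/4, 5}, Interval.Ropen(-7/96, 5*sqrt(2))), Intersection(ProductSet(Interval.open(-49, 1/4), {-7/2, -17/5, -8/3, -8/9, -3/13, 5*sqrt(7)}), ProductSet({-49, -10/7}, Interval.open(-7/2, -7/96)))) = Union(ProductSet({-10/7}, {-17/5, -8/3, -8/9, -3/13}), ProductSet({-7/83, 1/4, 5}, Interval.Ropen(-7/96, 5*sqrt(2))))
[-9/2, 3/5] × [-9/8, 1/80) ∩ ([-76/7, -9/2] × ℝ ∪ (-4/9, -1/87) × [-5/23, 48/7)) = ({-9/2} × [-9/8, 1/80)) ∪ ((-4/9, -1/87) × [-5/23, 1/80))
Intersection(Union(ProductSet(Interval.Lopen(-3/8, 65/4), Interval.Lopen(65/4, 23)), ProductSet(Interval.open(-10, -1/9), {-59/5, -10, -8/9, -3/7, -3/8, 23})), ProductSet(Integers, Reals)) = Union(ProductSet(Range(-9, 0, 1), {-59/5, -10, -8/9, -3/7, -3/8, 23}), ProductSet(Range(0, 17, 1), Interval.Lopen(65/4, 23)))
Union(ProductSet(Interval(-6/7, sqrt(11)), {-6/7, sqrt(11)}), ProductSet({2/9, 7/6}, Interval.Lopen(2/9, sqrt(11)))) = Union(ProductSet({2/9, 7/6}, Interval.Lopen(2/9, sqrt(11))), ProductSet(Interval(-6/7, sqrt(11)), {-6/7, sqrt(11)}))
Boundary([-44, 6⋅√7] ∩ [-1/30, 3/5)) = {-1/30, 3/5}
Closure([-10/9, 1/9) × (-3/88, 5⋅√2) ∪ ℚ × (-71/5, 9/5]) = (ℚ × (-71/5, 9/5]) ∪ (ℝ × [-71/5, -3/88]) ∪ ({-10/9, 1/9} × [-3/88, 5⋅√2]) ∪ ([-10/9, 1/9] × {-3/88, 5⋅√2}) ∪ ([-10/9, 1/9) × (-3/88, 5⋅√2)) ∪ (((-∞, -10/9] ∪ [1/9, ∞)) × [-71/5, 9/5])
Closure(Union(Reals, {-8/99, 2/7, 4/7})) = Reals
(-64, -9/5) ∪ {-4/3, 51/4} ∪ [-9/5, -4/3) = (-64, -4/3] ∪ {51/4}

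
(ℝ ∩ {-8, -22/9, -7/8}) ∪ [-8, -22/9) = [-8, -22/9] ∪ {-7/8}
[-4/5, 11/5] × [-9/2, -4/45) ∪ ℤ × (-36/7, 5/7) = (ℤ × (-36/7, 5/7)) ∪ ([-4/5, 11/5] × [-9/2, -4/45))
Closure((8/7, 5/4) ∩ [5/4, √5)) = ∅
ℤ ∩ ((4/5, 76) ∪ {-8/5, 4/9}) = {1, 2, …, 75}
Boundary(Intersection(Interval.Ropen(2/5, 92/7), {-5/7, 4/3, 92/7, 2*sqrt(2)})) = {4/3, 2*sqrt(2)}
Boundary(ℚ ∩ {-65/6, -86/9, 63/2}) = {-65/6, -86/9, 63/2}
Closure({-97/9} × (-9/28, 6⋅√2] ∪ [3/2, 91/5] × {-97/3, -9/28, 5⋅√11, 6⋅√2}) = ({-97/9} × [-9/28, 6⋅√2]) ∪ ([3/2, 91/5] × {-97/3, -9/28, 5⋅√11, 6⋅√2})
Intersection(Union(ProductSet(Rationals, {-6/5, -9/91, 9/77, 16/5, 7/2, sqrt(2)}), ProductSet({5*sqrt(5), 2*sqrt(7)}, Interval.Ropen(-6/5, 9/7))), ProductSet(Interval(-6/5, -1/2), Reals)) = ProductSet(Intersection(Interval(-6/5, -1/2), Rationals), {-6/5, -9/91, 9/77, 16/5, 7/2, sqrt(2)})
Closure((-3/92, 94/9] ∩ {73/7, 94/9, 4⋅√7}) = {73/7, 94/9}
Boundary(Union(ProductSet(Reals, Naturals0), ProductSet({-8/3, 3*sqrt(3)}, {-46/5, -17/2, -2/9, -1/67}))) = Union(ProductSet({-8/3, 3*sqrt(3)}, {-46/5, -17/2, -2/9, -1/67}), ProductSet(Reals, Naturals0))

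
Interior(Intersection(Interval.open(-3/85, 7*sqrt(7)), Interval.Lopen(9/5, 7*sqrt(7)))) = Interval.open(9/5, 7*sqrt(7))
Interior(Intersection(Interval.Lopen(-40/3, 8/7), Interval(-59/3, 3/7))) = Interval.open(-40/3, 3/7)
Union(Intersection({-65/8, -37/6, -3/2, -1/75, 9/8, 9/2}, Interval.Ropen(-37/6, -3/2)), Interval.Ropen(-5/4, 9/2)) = Union({-37/6}, Interval.Ropen(-5/4, 9/2))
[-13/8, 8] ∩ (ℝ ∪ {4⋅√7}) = [-13/8, 8]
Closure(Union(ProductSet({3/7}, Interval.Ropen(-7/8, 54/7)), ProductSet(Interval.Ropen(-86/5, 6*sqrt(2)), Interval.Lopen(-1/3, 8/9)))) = Union(ProductSet({3/7}, Interval(-7/8, 54/7)), ProductSet({-86/5, 6*sqrt(2)}, Interval(-1/3, 8/9)), ProductSet(Interval(-86/5, 6*sqrt(2)), {-1/3, 8/9}), ProductSet(Interval.Ropen(-86/5, 6*sqrt(2)), Interval.Lopen(-1/3, 8/9)))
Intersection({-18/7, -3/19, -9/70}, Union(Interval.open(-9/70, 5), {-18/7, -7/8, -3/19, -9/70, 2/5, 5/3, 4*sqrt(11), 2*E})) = {-18/7, -3/19, -9/70}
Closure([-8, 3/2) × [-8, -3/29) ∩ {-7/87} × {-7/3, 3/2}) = {-7/87} × {-7/3}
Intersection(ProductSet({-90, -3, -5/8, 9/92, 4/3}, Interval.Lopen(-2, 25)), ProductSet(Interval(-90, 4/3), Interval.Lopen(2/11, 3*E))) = ProductSet({-90, -3, -5/8, 9/92, 4/3}, Interval.Lopen(2/11, 3*E))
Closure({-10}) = {-10}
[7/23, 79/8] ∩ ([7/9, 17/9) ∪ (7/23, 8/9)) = (7/23, 17/9)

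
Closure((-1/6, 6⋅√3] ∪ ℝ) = (-∞, ∞)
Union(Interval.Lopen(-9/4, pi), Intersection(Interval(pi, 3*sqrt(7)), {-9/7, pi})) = Interval.Lopen(-9/4, pi)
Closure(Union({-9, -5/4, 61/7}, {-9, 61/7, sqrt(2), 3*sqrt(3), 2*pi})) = {-9, -5/4, 61/7, sqrt(2), 3*sqrt(3), 2*pi}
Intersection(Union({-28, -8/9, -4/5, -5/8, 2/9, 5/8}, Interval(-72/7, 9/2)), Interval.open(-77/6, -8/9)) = Interval.Ropen(-72/7, -8/9)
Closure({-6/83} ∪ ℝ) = ℝ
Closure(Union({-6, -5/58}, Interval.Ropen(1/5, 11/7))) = Union({-6, -5/58}, Interval(1/5, 11/7))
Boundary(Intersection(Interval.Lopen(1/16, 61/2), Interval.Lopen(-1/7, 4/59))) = {1/16, 4/59}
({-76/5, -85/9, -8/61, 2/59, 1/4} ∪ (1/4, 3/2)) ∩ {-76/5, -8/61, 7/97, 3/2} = {-76/5, -8/61}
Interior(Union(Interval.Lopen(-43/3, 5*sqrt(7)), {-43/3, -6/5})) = Interval.open(-43/3, 5*sqrt(7))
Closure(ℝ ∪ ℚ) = ℝ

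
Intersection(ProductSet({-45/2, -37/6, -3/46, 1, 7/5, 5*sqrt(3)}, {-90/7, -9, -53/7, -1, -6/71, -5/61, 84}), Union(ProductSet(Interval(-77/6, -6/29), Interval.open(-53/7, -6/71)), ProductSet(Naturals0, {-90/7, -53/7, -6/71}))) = Union(ProductSet({-37/6}, {-1}), ProductSet({1}, {-90/7, -53/7, -6/71}))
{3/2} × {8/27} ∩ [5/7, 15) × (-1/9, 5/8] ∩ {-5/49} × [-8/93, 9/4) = ∅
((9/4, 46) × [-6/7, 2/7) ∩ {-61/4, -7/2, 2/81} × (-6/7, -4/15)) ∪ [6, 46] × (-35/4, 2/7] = [6, 46] × (-35/4, 2/7]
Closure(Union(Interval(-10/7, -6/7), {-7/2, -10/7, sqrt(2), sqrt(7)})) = Union({-7/2, sqrt(2), sqrt(7)}, Interval(-10/7, -6/7))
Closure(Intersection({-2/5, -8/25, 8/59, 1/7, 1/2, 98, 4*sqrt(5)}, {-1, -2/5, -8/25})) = {-2/5, -8/25}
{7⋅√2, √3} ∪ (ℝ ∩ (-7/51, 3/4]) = (-7/51, 3/4] ∪ {7⋅√2, √3}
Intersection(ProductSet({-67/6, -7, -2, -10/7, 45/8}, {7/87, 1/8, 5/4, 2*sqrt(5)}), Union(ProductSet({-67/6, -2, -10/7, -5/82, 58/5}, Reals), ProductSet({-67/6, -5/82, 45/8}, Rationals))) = Union(ProductSet({-67/6, 45/8}, {7/87, 1/8, 5/4}), ProductSet({-67/6, -2, -10/7}, {7/87, 1/8, 5/4, 2*sqrt(5)}))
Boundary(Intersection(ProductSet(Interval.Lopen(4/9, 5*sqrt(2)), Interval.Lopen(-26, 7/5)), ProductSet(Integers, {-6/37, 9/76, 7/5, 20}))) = ProductSet(Range(1, 8, 1), {-6/37, 9/76, 7/5})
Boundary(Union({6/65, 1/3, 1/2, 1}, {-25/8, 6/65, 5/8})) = {-25/8, 6/65, 1/3, 1/2, 5/8, 1}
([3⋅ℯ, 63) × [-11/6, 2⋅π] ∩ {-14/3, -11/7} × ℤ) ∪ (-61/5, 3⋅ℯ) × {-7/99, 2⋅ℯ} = (-61/5, 3⋅ℯ) × {-7/99, 2⋅ℯ}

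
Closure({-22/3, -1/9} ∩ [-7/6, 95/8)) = {-1/9}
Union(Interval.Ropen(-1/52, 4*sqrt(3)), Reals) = Interval(-oo, oo)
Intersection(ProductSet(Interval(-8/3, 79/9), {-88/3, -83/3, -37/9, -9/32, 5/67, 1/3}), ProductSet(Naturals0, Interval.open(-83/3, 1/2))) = ProductSet(Range(0, 9, 1), {-37/9, -9/32, 5/67, 1/3})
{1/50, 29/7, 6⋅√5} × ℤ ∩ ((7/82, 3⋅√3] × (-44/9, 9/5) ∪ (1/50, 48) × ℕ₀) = ({29/7} × {-4, -3, …, 1}) ∪ ({29/7, 6⋅√5} × ℕ₀)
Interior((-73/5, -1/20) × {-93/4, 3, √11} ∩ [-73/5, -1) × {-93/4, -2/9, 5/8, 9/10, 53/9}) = ∅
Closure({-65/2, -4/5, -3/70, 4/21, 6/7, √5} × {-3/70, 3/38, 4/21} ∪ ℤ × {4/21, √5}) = (ℤ × {4/21, √5}) ∪ ({-65/2, -4/5, -3/70, 4/21, 6/7, √5} × {-3/70, 3/38, 4/21})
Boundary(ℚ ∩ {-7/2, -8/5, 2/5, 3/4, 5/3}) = {-7/2, -8/5, 2/5, 3/4, 5/3}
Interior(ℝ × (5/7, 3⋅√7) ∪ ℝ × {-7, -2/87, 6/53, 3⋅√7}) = ℝ × (5/7, 3⋅√7)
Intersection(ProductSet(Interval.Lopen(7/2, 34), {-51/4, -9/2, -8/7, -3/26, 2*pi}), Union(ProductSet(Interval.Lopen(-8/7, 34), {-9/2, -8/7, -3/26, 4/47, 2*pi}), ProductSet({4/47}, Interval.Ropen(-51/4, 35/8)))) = ProductSet(Interval.Lopen(7/2, 34), {-9/2, -8/7, -3/26, 2*pi})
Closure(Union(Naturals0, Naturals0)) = Naturals0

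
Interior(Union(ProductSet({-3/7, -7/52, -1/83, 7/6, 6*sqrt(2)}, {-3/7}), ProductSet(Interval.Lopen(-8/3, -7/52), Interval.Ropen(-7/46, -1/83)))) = ProductSet(Interval.open(-8/3, -7/52), Interval.open(-7/46, -1/83))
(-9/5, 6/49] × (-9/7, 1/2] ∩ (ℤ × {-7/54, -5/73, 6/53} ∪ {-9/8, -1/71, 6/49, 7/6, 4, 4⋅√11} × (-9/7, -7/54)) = ({-1, 0} × {-7/54, -5/73, 6/53}) ∪ ({-9/8, -1/71, 6/49} × (-9/7, -7/54))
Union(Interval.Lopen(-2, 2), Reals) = Interval(-oo, oo)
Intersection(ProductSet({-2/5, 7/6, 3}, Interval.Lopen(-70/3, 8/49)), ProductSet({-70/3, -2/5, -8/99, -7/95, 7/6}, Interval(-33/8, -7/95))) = ProductSet({-2/5, 7/6}, Interval(-33/8, -7/95))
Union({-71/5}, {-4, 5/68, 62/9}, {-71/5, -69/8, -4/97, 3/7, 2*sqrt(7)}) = {-71/5, -69/8, -4, -4/97, 5/68, 3/7, 62/9, 2*sqrt(7)}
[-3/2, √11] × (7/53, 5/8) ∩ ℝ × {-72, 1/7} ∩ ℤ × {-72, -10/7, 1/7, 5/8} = {-1, 0, …, 3} × {1/7}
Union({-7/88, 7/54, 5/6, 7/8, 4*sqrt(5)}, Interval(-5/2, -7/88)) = Union({7/54, 5/6, 7/8, 4*sqrt(5)}, Interval(-5/2, -7/88))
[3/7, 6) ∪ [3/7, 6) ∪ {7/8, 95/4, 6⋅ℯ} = [3/7, 6) ∪ {95/4, 6⋅ℯ}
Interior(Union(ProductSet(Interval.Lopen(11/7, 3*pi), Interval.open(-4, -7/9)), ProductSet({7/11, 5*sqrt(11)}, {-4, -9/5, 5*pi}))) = ProductSet(Interval.open(11/7, 3*pi), Interval.open(-4, -7/9))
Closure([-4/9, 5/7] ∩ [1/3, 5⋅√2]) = [1/3, 5/7]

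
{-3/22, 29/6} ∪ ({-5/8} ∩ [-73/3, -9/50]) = {-5/8, -3/22, 29/6}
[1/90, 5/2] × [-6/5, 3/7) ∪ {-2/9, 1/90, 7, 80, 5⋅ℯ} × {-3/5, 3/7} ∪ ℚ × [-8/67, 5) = (ℚ × [-8/67, 5)) ∪ ([1/90, 5/2] × [-6/5, 3/7)) ∪ ({-2/9, 1/90, 7, 80, 5⋅ℯ} × {-3/5, 3/7})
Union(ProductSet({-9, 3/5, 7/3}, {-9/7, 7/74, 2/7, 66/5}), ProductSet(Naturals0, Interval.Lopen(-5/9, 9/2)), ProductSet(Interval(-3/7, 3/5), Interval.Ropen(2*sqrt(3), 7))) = Union(ProductSet({-9, 3/5, 7/3}, {-9/7, 7/74, 2/7, 66/5}), ProductSet(Interval(-3/7, 3/5), Interval.Ropen(2*sqrt(3), 7)), ProductSet(Naturals0, Interval.Lopen(-5/9, 9/2)))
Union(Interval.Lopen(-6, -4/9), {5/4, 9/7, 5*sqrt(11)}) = Union({5/4, 9/7, 5*sqrt(11)}, Interval.Lopen(-6, -4/9))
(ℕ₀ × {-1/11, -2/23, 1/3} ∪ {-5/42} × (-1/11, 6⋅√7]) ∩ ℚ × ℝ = (ℕ₀ × {-1/11, -2/23, 1/3}) ∪ ({-5/42} × (-1/11, 6⋅√7])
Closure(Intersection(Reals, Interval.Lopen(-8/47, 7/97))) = Interval(-8/47, 7/97)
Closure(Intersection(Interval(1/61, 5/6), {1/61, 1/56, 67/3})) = {1/61, 1/56}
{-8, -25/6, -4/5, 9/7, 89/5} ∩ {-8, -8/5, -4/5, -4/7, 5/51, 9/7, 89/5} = {-8, -4/5, 9/7, 89/5}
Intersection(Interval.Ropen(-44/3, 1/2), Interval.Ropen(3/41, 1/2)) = Interval.Ropen(3/41, 1/2)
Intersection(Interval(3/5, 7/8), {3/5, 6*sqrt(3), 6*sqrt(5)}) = {3/5}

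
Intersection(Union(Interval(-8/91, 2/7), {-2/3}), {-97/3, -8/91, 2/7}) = {-8/91, 2/7}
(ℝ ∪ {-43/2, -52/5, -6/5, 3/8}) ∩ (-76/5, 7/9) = (-76/5, 7/9)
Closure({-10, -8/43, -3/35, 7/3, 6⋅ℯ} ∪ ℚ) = ℝ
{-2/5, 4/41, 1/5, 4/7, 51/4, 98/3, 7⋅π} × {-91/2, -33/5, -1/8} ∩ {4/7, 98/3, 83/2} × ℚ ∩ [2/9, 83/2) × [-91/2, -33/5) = {4/7, 98/3} × {-91/2}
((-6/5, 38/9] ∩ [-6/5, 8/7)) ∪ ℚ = ℚ ∪ [-6/5, 8/7]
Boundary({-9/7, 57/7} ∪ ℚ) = ℝ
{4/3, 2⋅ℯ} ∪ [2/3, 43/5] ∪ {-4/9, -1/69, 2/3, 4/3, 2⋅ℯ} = {-4/9, -1/69} ∪ [2/3, 43/5]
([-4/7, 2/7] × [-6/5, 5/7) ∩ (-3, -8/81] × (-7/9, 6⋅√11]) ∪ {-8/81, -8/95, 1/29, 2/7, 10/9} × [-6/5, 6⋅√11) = ([-4/7, -8/81] × (-7/9, 5/7)) ∪ ({-8/81, -8/95, 1/29, 2/7, 10/9} × [-6/5, 6⋅√11))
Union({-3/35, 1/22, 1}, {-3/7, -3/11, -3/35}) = {-3/7, -3/11, -3/35, 1/22, 1}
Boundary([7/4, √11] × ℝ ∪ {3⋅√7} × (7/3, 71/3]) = ({7/4, √11} × ℝ) ∪ ({3⋅√7} × [7/3, 71/3])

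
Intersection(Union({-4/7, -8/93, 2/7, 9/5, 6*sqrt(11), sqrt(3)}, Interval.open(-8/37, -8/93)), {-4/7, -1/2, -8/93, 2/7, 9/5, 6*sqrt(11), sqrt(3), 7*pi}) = {-4/7, -8/93, 2/7, 9/5, 6*sqrt(11), sqrt(3)}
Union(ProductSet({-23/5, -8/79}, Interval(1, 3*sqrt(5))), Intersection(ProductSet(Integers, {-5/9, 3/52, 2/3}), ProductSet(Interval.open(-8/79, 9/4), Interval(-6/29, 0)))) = ProductSet({-23/5, -8/79}, Interval(1, 3*sqrt(5)))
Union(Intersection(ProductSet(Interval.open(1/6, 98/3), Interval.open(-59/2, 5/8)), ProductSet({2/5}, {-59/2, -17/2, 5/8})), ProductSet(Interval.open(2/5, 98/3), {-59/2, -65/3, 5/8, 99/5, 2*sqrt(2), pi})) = Union(ProductSet({2/5}, {-17/2}), ProductSet(Interval.open(2/5, 98/3), {-59/2, -65/3, 5/8, 99/5, 2*sqrt(2), pi}))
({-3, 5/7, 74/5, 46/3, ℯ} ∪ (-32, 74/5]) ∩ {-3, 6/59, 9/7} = {-3, 6/59, 9/7}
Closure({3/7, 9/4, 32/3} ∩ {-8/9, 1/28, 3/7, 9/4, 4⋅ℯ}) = {3/7, 9/4}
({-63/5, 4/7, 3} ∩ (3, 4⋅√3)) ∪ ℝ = ℝ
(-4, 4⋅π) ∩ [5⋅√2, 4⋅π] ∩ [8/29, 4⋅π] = [5⋅√2, 4⋅π)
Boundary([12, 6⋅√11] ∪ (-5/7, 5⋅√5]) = {-5/7, 12, 6⋅√11, 5⋅√5}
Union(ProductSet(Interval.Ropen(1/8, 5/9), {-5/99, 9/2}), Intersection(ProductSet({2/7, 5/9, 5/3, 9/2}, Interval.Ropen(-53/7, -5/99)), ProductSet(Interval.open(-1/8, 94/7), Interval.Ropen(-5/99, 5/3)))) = ProductSet(Interval.Ropen(1/8, 5/9), {-5/99, 9/2})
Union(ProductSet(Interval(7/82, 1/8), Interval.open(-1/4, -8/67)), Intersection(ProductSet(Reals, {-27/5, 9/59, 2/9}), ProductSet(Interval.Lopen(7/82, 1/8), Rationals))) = Union(ProductSet(Interval(7/82, 1/8), Interval.open(-1/4, -8/67)), ProductSet(Interval.Lopen(7/82, 1/8), {-27/5, 9/59, 2/9}))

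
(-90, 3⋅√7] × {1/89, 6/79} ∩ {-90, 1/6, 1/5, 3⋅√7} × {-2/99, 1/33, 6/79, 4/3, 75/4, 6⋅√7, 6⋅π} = {1/6, 1/5, 3⋅√7} × {6/79}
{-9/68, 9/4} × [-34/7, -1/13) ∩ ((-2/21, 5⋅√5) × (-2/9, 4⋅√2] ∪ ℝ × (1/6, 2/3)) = {9/4} × (-2/9, -1/13)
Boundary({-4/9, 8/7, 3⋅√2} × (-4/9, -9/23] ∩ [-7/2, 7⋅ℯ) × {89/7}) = ∅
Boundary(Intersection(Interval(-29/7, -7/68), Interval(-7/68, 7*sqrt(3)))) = {-7/68}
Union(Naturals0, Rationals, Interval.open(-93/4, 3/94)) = Union(Interval(-93/4, 3/94), Rationals)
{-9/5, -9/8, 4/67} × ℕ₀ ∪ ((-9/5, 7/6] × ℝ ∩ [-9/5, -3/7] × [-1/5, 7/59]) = ({-9/5, -9/8, 4/67} × ℕ₀) ∪ ((-9/5, -3/7] × [-1/5, 7/59])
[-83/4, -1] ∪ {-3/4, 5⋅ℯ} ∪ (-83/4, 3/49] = [-83/4, 3/49] ∪ {5⋅ℯ}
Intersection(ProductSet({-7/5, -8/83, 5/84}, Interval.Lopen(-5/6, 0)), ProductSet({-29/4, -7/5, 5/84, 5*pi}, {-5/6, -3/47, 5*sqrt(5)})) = ProductSet({-7/5, 5/84}, {-3/47})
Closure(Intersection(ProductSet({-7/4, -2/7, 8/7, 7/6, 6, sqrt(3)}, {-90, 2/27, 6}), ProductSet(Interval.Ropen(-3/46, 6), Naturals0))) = ProductSet({8/7, 7/6, sqrt(3)}, {6})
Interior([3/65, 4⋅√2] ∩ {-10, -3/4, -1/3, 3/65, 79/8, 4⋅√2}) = ∅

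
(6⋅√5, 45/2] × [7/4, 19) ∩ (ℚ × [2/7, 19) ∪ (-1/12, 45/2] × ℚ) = ((ℚ ∩ (6⋅√5, 45/2]) × [7/4, 19)) ∪ ((6⋅√5, 45/2] × (ℚ ∩ [7/4, 19)))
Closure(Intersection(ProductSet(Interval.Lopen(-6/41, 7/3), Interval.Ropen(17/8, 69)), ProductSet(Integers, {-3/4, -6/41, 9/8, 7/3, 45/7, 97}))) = ProductSet(Range(0, 3, 1), {7/3, 45/7})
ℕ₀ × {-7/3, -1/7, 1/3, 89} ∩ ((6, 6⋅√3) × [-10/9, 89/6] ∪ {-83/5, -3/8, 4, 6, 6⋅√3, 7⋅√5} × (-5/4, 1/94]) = ({4, 6} × {-1/7}) ∪ ({7, 8, 9, 10} × {-1/7, 1/3})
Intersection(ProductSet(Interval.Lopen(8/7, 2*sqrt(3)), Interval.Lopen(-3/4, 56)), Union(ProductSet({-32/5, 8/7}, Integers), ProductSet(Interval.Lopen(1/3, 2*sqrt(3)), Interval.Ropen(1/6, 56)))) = ProductSet(Interval.Lopen(8/7, 2*sqrt(3)), Interval.Ropen(1/6, 56))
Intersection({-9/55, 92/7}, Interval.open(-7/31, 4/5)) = {-9/55}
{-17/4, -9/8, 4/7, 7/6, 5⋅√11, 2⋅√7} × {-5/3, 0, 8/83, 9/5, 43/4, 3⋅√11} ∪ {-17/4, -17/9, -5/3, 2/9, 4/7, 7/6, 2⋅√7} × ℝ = ({-17/4, -17/9, -5/3, 2/9, 4/7, 7/6, 2⋅√7} × ℝ) ∪ ({-17/4, -9/8, 4/7, 7/6, 5⋅√11, 2⋅√7} × {-5/3, 0, 8/83, 9/5, 43/4, 3⋅√11})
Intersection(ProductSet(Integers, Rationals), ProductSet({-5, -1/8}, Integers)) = ProductSet({-5}, Integers)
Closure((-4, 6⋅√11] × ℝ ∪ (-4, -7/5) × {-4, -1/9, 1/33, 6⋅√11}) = [-4, 6⋅√11] × ℝ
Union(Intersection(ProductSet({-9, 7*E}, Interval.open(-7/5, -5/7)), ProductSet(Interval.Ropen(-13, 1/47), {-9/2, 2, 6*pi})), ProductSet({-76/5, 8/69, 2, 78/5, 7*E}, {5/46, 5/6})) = ProductSet({-76/5, 8/69, 2, 78/5, 7*E}, {5/46, 5/6})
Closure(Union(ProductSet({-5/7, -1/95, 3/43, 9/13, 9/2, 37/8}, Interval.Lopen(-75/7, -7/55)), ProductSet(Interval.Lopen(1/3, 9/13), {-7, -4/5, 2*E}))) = Union(ProductSet({-5/7, -1/95, 3/43, 9/13, 9/2, 37/8}, Interval(-75/7, -7/55)), ProductSet(Interval(1/3, 9/13), {-7, -4/5, 2*E}))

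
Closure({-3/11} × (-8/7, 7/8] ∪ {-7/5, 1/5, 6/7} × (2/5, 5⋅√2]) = ({-3/11} × [-8/7, 7/8]) ∪ ({-7/5, 1/5, 6/7} × [2/5, 5⋅√2])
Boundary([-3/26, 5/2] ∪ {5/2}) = {-3/26, 5/2}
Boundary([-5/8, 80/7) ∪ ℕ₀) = {-5/8, 80/7} ∪ (ℕ₀ \ (-5/8, 80/7))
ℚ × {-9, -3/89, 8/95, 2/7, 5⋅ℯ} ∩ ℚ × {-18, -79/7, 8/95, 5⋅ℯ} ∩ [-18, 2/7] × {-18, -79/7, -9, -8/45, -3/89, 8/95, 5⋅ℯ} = (ℚ ∩ [-18, 2/7]) × {8/95, 5⋅ℯ}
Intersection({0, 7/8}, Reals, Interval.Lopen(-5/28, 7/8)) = {0, 7/8}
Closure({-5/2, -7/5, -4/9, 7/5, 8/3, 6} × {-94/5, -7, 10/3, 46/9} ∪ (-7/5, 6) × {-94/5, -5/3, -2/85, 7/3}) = ([-7/5, 6] × {-94/5, -5/3, -2/85, 7/3}) ∪ ({-5/2, -7/5, -4/9, 7/5, 8/3, 6} × {-94/5, -7, 10/3, 46/9})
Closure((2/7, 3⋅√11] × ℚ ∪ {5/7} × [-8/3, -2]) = [2/7, 3⋅√11] × ℝ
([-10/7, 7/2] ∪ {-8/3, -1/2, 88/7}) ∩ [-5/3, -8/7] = [-10/7, -8/7]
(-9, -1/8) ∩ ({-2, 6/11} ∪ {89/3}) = {-2}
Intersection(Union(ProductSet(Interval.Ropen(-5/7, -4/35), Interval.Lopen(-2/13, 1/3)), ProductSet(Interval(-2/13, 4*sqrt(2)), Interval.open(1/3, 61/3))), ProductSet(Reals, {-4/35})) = ProductSet(Interval.Ropen(-5/7, -4/35), {-4/35})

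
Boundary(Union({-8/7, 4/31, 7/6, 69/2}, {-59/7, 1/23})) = {-59/7, -8/7, 1/23, 4/31, 7/6, 69/2}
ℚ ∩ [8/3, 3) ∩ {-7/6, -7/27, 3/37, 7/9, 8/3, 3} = {8/3}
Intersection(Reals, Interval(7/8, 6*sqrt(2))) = Interval(7/8, 6*sqrt(2))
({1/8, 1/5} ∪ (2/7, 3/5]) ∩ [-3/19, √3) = {1/8, 1/5} ∪ (2/7, 3/5]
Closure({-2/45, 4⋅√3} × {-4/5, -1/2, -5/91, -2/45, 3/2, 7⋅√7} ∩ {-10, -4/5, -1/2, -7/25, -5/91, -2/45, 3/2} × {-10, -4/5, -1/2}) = {-2/45} × {-4/5, -1/2}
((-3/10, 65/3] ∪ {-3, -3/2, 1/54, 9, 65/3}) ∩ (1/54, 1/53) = (1/54, 1/53)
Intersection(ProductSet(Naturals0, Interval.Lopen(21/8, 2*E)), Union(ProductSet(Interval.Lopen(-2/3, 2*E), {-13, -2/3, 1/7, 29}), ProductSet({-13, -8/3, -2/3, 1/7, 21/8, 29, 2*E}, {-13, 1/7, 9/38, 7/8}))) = EmptySet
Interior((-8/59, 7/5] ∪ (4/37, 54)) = (-8/59, 54)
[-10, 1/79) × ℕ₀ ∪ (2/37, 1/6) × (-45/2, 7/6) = ([-10, 1/79) × ℕ₀) ∪ ((2/37, 1/6) × (-45/2, 7/6))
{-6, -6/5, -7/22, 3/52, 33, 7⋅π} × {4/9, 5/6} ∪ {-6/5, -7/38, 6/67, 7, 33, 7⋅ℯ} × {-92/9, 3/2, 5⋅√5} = ({-6, -6/5, -7/22, 3/52, 33, 7⋅π} × {4/9, 5/6}) ∪ ({-6/5, -7/38, 6/67, 7, 33, 7⋅ℯ} × {-92/9, 3/2, 5⋅√5})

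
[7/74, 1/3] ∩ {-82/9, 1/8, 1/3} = {1/8, 1/3}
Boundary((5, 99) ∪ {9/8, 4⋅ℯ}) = {9/8, 5, 99}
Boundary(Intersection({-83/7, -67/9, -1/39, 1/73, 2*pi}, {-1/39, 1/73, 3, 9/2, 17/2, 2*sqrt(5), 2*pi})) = {-1/39, 1/73, 2*pi}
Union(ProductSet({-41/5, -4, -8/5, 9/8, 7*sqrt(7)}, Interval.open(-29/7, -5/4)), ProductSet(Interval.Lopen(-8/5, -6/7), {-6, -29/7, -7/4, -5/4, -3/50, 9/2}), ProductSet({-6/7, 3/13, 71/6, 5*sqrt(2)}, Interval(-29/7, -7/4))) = Union(ProductSet({-6/7, 3/13, 71/6, 5*sqrt(2)}, Interval(-29/7, -7/4)), ProductSet({-41/5, -4, -8/5, 9/8, 7*sqrt(7)}, Interval.open(-29/7, -5/4)), ProductSet(Interval.Lopen(-8/5, -6/7), {-6, -29/7, -7/4, -5/4, -3/50, 9/2}))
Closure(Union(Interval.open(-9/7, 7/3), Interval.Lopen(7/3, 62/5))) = Interval(-9/7, 62/5)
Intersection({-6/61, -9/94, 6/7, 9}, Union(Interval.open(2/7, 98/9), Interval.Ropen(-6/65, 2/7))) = {6/7, 9}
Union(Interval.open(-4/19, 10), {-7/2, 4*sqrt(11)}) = Union({-7/2, 4*sqrt(11)}, Interval.open(-4/19, 10))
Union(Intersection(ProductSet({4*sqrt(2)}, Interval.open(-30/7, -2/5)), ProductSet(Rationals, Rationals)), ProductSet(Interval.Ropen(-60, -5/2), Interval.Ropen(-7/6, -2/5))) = ProductSet(Interval.Ropen(-60, -5/2), Interval.Ropen(-7/6, -2/5))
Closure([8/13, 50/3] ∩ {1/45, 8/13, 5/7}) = {8/13, 5/7}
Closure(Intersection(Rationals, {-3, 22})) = {-3, 22}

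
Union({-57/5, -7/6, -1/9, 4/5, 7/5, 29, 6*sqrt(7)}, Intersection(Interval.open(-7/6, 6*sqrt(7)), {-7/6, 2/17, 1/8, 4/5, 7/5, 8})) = {-57/5, -7/6, -1/9, 2/17, 1/8, 4/5, 7/5, 8, 29, 6*sqrt(7)}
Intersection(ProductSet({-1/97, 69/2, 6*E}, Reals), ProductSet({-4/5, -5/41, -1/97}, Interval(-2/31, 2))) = ProductSet({-1/97}, Interval(-2/31, 2))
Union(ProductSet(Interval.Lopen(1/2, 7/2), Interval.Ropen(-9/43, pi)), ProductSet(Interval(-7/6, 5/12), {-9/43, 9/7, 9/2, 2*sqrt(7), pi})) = Union(ProductSet(Interval(-7/6, 5/12), {-9/43, 9/7, 9/2, 2*sqrt(7), pi}), ProductSet(Interval.Lopen(1/2, 7/2), Interval.Ropen(-9/43, pi)))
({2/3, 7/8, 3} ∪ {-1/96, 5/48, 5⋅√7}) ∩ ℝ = {-1/96, 5/48, 2/3, 7/8, 3, 5⋅√7}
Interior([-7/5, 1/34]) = (-7/5, 1/34)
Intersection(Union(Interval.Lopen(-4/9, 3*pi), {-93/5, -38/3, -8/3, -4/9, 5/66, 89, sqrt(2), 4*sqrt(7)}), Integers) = Union({89}, Range(0, 10, 1))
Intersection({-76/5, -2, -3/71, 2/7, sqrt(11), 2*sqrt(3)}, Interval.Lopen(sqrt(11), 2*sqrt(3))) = {2*sqrt(3)}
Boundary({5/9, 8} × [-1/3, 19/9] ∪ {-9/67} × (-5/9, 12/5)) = ({-9/67} × [-5/9, 12/5]) ∪ ({5/9, 8} × [-1/3, 19/9])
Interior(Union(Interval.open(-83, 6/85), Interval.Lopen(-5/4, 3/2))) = Interval.open(-83, 3/2)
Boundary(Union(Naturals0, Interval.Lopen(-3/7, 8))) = Union(Complement(Naturals0, Interval.open(-3/7, 8)), {-3/7})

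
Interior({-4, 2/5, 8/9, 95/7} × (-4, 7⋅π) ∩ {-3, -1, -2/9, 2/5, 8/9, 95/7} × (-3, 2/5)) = ∅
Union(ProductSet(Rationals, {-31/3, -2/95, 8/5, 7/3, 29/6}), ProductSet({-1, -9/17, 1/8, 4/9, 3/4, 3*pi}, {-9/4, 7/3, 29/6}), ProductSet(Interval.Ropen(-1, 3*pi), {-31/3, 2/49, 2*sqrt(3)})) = Union(ProductSet({-1, -9/17, 1/8, 4/9, 3/4, 3*pi}, {-9/4, 7/3, 29/6}), ProductSet(Interval.Ropen(-1, 3*pi), {-31/3, 2/49, 2*sqrt(3)}), ProductSet(Rationals, {-31/3, -2/95, 8/5, 7/3, 29/6}))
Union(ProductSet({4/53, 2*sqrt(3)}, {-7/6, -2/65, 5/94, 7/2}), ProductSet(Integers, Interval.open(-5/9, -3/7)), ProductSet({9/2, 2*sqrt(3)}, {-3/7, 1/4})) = Union(ProductSet({4/53, 2*sqrt(3)}, {-7/6, -2/65, 5/94, 7/2}), ProductSet({9/2, 2*sqrt(3)}, {-3/7, 1/4}), ProductSet(Integers, Interval.open(-5/9, -3/7)))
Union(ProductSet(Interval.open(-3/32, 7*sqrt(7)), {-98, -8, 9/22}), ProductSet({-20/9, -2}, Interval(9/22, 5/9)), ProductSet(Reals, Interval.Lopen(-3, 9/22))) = Union(ProductSet({-20/9, -2}, Interval(9/22, 5/9)), ProductSet(Interval.open(-3/32, 7*sqrt(7)), {-98, -8, 9/22}), ProductSet(Reals, Interval.Lopen(-3, 9/22)))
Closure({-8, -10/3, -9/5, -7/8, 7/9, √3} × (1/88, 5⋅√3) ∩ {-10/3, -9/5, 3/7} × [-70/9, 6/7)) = {-10/3, -9/5} × [1/88, 6/7]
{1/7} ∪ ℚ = ℚ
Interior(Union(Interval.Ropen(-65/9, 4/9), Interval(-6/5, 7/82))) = Interval.open(-65/9, 4/9)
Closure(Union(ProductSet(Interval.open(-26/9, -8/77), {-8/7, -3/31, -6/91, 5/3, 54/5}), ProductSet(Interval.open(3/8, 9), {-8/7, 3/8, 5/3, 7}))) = Union(ProductSet(Interval(-26/9, -8/77), {-8/7, -3/31, -6/91, 5/3, 54/5}), ProductSet(Interval(3/8, 9), {-8/7, 3/8, 5/3, 7}))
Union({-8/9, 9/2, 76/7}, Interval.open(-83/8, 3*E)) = Union({76/7}, Interval.open(-83/8, 3*E))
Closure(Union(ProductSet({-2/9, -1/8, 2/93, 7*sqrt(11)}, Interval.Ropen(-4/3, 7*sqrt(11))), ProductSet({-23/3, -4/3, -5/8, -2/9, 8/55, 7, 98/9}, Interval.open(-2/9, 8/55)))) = Union(ProductSet({-2/9, -1/8, 2/93, 7*sqrt(11)}, Interval(-4/3, 7*sqrt(11))), ProductSet({-23/3, -4/3, -5/8, -2/9, 8/55, 7, 98/9}, Interval(-2/9, 8/55)))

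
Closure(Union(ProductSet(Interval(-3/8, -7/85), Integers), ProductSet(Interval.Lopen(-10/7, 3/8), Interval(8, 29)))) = Union(ProductSet(Interval(-10/7, 3/8), Interval(8, 29)), ProductSet(Interval(-3/8, -7/85), Integers))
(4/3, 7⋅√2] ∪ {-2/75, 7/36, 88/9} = {-2/75, 7/36} ∪ (4/3, 7⋅√2]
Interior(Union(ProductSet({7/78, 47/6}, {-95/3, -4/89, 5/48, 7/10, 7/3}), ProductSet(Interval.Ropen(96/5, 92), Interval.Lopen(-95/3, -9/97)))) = ProductSet(Interval.open(96/5, 92), Interval.open(-95/3, -9/97))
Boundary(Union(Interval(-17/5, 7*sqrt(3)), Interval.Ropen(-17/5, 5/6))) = {-17/5, 7*sqrt(3)}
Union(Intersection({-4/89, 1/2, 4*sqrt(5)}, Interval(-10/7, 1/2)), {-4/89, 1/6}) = {-4/89, 1/6, 1/2}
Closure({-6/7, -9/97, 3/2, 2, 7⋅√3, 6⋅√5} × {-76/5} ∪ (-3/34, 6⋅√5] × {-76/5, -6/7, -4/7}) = ([-3/34, 6⋅√5] × {-76/5, -6/7, -4/7}) ∪ ({-6/7, -9/97, 3/2, 2, 7⋅√3, 6⋅√5} × {-76/5})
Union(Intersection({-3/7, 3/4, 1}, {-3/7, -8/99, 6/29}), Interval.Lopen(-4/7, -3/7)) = Interval.Lopen(-4/7, -3/7)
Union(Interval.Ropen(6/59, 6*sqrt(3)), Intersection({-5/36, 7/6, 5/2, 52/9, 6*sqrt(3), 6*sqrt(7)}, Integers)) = Interval.Ropen(6/59, 6*sqrt(3))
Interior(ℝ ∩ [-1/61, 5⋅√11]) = (-1/61, 5⋅√11)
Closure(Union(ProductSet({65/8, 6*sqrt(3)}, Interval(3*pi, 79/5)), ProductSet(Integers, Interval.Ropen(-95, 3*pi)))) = Union(ProductSet({65/8, 6*sqrt(3)}, Interval(3*pi, 79/5)), ProductSet(Integers, Interval(-95, 3*pi)))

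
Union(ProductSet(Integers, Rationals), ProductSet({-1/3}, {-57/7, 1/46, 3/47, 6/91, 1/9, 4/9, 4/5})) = Union(ProductSet({-1/3}, {-57/7, 1/46, 3/47, 6/91, 1/9, 4/9, 4/5}), ProductSet(Integers, Rationals))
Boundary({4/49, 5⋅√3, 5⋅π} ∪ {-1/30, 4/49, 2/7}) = {-1/30, 4/49, 2/7, 5⋅√3, 5⋅π}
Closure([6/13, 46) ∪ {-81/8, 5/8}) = {-81/8} ∪ [6/13, 46]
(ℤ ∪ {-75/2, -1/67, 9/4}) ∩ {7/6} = ∅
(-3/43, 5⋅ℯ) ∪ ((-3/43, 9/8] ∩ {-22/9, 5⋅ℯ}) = (-3/43, 5⋅ℯ)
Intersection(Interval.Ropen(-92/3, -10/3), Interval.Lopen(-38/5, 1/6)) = Interval.open(-38/5, -10/3)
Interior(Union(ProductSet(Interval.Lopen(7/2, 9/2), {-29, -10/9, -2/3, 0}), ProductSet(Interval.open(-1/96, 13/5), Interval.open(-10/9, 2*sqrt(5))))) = ProductSet(Interval.open(-1/96, 13/5), Interval.open(-10/9, 2*sqrt(5)))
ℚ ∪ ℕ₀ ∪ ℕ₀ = ℚ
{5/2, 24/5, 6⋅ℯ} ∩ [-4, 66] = {5/2, 24/5, 6⋅ℯ}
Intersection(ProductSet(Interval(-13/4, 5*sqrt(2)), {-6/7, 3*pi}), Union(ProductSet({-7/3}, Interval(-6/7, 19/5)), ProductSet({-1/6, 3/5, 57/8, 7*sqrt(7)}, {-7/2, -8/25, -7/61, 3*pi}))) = Union(ProductSet({-7/3}, {-6/7}), ProductSet({-1/6, 3/5}, {3*pi}))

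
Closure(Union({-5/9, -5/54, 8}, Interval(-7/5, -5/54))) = Union({8}, Interval(-7/5, -5/54))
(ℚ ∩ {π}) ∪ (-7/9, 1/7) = (-7/9, 1/7)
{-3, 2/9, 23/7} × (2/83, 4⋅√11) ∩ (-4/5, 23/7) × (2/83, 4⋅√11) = {2/9} × (2/83, 4⋅√11)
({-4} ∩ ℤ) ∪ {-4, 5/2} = {-4, 5/2}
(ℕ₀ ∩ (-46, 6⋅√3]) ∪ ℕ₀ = ℕ₀ ∪ {0, 1, …, 10}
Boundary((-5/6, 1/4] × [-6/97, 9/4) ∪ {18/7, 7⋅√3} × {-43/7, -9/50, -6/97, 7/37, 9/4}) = ({-5/6, 1/4} × [-6/97, 9/4]) ∪ ([-5/6, 1/4] × {-6/97, 9/4}) ∪ ({18/7, 7⋅√3} × {-43/7, -9/50, -6/97, 7/37, 9/4})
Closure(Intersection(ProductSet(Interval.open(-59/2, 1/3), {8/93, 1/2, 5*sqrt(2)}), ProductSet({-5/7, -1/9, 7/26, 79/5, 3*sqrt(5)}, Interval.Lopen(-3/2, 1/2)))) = ProductSet({-5/7, -1/9, 7/26}, {8/93, 1/2})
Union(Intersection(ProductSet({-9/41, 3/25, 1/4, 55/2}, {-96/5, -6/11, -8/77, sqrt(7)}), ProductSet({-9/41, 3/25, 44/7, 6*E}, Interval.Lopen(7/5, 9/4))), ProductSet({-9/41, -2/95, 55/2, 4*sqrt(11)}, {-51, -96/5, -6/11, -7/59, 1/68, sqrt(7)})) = ProductSet({-9/41, -2/95, 55/2, 4*sqrt(11)}, {-51, -96/5, -6/11, -7/59, 1/68, sqrt(7)})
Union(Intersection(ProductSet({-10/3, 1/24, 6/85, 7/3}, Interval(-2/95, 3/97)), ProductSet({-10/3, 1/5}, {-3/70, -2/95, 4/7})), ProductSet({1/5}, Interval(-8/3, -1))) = Union(ProductSet({-10/3}, {-2/95}), ProductSet({1/5}, Interval(-8/3, -1)))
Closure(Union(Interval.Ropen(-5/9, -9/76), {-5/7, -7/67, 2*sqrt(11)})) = Union({-5/7, -7/67, 2*sqrt(11)}, Interval(-5/9, -9/76))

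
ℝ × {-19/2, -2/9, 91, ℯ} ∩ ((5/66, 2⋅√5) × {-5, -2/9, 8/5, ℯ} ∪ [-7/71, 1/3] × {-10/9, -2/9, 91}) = ([-7/71, 1/3] × {-2/9, 91}) ∪ ((5/66, 2⋅√5) × {-2/9, ℯ})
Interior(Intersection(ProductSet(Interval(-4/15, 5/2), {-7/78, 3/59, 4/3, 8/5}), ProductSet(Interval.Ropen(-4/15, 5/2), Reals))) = EmptySet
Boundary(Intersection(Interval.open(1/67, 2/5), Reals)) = {1/67, 2/5}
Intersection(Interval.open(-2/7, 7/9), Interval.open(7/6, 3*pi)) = EmptySet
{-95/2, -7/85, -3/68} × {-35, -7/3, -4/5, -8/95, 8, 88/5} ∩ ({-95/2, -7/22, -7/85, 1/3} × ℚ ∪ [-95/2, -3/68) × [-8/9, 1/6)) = {-95/2, -7/85} × {-35, -7/3, -4/5, -8/95, 8, 88/5}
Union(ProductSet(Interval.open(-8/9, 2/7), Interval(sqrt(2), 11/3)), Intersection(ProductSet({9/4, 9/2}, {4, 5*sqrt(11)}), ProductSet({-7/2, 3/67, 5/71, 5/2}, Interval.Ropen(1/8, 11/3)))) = ProductSet(Interval.open(-8/9, 2/7), Interval(sqrt(2), 11/3))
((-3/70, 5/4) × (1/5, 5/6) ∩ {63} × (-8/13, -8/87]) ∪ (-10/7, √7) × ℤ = (-10/7, √7) × ℤ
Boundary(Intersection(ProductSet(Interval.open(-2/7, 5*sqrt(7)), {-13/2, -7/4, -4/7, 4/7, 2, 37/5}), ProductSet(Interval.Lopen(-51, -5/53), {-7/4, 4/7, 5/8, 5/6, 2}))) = ProductSet(Interval(-2/7, -5/53), {-7/4, 4/7, 2})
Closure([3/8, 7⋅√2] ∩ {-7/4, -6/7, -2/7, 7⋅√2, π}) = {7⋅√2, π}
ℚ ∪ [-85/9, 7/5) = ℚ ∪ [-85/9, 7/5]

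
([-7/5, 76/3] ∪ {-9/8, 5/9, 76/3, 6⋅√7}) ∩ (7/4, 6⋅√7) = (7/4, 6⋅√7)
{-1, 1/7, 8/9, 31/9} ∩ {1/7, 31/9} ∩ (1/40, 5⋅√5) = {1/7, 31/9}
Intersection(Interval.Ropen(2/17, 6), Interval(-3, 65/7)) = Interval.Ropen(2/17, 6)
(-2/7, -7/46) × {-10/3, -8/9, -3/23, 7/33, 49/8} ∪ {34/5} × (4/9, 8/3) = ({34/5} × (4/9, 8/3)) ∪ ((-2/7, -7/46) × {-10/3, -8/9, -3/23, 7/33, 49/8})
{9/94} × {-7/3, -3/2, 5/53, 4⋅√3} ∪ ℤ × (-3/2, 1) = (ℤ × (-3/2, 1)) ∪ ({9/94} × {-7/3, -3/2, 5/53, 4⋅√3})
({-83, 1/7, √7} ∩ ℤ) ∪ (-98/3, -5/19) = {-83} ∪ (-98/3, -5/19)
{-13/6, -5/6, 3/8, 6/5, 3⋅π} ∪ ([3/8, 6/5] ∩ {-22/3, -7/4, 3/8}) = {-13/6, -5/6, 3/8, 6/5, 3⋅π}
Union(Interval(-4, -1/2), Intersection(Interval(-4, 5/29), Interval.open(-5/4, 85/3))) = Interval(-4, 5/29)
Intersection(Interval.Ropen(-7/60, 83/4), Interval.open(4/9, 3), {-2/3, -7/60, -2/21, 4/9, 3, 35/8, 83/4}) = EmptySet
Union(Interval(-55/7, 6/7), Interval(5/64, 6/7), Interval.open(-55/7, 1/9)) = Interval(-55/7, 6/7)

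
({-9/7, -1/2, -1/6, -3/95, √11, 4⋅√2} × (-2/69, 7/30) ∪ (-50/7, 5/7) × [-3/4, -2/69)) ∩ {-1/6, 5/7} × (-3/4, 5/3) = {-1/6} × ((-3/4, -2/69) ∪ (-2/69, 7/30))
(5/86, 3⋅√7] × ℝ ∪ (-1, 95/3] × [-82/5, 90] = ((-1, 95/3] × [-82/5, 90]) ∪ ((5/86, 3⋅√7] × ℝ)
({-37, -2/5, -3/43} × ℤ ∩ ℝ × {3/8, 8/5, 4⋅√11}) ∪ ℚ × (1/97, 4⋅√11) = ℚ × (1/97, 4⋅√11)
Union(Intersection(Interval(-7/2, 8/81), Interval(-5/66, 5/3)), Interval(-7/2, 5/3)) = Interval(-7/2, 5/3)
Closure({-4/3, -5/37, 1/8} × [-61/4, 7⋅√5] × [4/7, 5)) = {-4/3, -5/37, 1/8} × [-61/4, 7⋅√5] × [4/7, 5]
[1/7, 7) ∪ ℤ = ℤ ∪ [1/7, 7]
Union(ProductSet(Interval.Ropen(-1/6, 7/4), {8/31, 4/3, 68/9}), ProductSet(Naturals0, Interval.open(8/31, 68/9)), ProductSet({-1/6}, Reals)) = Union(ProductSet({-1/6}, Reals), ProductSet(Interval.Ropen(-1/6, 7/4), {8/31, 4/3, 68/9}), ProductSet(Naturals0, Interval.open(8/31, 68/9)))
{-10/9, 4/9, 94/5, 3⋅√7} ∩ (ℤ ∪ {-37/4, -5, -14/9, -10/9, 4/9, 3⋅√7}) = {-10/9, 4/9, 3⋅√7}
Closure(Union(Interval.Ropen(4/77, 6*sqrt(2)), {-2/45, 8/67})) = Union({-2/45}, Interval(4/77, 6*sqrt(2)))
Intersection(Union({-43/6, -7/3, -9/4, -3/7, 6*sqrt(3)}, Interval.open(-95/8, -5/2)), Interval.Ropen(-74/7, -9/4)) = Union({-7/3}, Interval.Ropen(-74/7, -5/2))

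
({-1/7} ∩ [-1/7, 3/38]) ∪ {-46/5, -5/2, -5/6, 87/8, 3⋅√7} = {-46/5, -5/2, -5/6, -1/7, 87/8, 3⋅√7}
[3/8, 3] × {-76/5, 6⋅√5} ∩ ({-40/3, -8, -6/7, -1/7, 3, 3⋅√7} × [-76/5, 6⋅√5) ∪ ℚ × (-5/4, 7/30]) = {3} × {-76/5}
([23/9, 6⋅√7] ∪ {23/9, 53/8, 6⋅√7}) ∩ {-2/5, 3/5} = ∅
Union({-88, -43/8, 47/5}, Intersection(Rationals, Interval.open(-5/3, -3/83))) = Union({-88, -43/8, 47/5}, Intersection(Interval.open(-5/3, -3/83), Rationals))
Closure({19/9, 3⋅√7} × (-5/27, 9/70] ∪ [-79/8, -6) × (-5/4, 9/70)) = ({-79/8, -6} × [-5/4, 9/70]) ∪ ([-79/8, -6] × {-5/4, 9/70}) ∪ ([-79/8, -6) × (-5/4, 9/70)) ∪ ({19/9, 3⋅√7} × [-5/27, 9/70])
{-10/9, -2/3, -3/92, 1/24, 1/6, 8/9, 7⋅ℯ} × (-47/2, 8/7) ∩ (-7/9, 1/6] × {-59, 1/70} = {-2/3, -3/92, 1/24, 1/6} × {1/70}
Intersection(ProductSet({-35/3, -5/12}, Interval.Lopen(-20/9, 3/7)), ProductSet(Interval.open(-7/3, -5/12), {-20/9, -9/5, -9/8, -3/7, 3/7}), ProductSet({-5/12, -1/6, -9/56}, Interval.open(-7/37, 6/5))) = EmptySet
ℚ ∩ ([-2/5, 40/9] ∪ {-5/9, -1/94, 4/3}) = {-5/9} ∪ (ℚ ∩ [-2/5, 40/9])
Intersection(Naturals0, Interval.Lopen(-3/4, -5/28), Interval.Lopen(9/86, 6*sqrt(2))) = EmptySet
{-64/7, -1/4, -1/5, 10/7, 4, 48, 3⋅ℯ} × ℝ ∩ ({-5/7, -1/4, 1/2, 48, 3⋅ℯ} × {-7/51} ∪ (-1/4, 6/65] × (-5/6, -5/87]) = ({-1/5} × (-5/6, -5/87]) ∪ ({-1/4, 48, 3⋅ℯ} × {-7/51})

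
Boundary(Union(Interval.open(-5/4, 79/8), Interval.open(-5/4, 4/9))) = {-5/4, 79/8}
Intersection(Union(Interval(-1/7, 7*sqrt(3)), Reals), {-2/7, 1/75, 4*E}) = {-2/7, 1/75, 4*E}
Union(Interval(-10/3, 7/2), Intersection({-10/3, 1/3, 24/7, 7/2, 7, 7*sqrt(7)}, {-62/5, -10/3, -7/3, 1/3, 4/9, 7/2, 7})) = Union({7}, Interval(-10/3, 7/2))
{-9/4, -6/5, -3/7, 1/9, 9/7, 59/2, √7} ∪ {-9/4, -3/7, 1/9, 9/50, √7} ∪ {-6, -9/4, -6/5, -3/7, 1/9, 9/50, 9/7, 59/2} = {-6, -9/4, -6/5, -3/7, 1/9, 9/50, 9/7, 59/2, √7}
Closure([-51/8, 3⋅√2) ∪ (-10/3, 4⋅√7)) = [-51/8, 4⋅√7]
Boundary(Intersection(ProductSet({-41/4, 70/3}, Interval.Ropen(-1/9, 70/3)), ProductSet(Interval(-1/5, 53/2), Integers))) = ProductSet({70/3}, Range(0, 24, 1))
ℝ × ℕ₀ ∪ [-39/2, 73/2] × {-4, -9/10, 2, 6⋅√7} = (ℝ × ℕ₀) ∪ ([-39/2, 73/2] × {-4, -9/10, 2, 6⋅√7})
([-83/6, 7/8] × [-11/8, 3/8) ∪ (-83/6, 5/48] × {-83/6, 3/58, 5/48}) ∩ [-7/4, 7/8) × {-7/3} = ∅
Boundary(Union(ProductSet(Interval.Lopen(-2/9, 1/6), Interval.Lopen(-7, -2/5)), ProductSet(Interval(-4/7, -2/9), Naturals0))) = Union(ProductSet({-2/9, 1/6}, Interval(-7, -2/5)), ProductSet(Interval(-4/7, -2/9), Union(Complement(Naturals0, Interval.open(-7, -2/5)), Naturals0)), ProductSet(Interval(-2/9, 1/6), {-7, -2/5}))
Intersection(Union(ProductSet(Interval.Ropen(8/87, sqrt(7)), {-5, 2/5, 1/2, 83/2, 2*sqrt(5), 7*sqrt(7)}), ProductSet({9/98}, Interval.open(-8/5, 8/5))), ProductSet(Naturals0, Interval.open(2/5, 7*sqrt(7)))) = ProductSet(Range(1, 3, 1), {1/2, 2*sqrt(5)})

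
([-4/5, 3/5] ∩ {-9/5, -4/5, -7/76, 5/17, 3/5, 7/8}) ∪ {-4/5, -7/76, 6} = {-4/5, -7/76, 5/17, 3/5, 6}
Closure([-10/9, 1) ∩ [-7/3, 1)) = [-10/9, 1]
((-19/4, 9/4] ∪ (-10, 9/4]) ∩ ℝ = (-10, 9/4]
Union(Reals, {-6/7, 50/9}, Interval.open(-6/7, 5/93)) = Interval(-oo, oo)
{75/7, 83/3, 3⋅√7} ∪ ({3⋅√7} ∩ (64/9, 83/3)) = {75/7, 83/3, 3⋅√7}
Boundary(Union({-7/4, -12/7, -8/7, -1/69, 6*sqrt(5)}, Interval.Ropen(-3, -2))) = {-3, -2, -7/4, -12/7, -8/7, -1/69, 6*sqrt(5)}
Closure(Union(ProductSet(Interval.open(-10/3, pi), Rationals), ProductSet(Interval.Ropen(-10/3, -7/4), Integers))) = ProductSet(Interval(-10/3, pi), Reals)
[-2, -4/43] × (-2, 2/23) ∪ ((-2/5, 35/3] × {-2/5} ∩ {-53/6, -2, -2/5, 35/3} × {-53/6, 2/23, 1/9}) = [-2, -4/43] × (-2, 2/23)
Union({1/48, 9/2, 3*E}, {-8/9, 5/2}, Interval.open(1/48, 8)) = Union({-8/9, 3*E}, Interval.Ropen(1/48, 8))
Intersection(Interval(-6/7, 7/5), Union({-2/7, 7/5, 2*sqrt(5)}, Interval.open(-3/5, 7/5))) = Interval.Lopen(-3/5, 7/5)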